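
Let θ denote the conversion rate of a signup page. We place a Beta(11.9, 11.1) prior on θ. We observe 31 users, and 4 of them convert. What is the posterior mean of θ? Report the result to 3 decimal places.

Observing 4 successes and 27 failures updates Beta(11.9, 11.1) by adding the success and failure counts to the two shape parameters: α = 11.9+4 = 15.9, β = 11.1+27 = 38.1.
Posterior mean = α/(α+β) = 15.9/54 = 0.294.

Posterior mean ≈ 0.294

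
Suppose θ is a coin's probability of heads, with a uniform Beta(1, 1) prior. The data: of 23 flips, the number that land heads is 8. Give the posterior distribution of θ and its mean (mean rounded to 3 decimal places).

Observing 8 successes and 15 failures updates Beta(1, 1) by adding the success and failure counts to the two shape parameters: α = 1+8 = 9, β = 1+15 = 16.
Posterior mean = α/(α+β) = 9/25 = 0.360.

Posterior: Beta(9, 16); mean ≈ 0.360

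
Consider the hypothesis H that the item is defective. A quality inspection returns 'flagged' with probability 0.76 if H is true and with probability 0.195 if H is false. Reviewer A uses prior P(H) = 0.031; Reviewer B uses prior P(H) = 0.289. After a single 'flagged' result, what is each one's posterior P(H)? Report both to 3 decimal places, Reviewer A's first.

Reviewer A: 0.111; Reviewer B: 0.613

The likelihood ratio for a 'flagged' result is 0.76/0.195 = 3.8974.
Reviewer A: prior odds 0.031/0.969 = 0.031992; posterior odds 0.12469; posterior probability 0.111.
Reviewer B: prior odds 0.289/0.711 = 0.40647; posterior odds 1.5842; posterior probability 0.613.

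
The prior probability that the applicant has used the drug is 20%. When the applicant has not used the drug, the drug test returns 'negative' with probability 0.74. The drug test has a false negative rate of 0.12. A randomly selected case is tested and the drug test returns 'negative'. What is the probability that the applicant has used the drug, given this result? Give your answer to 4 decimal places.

Let H be the event that the applicant has used the drug. P(H) = 0.2, so P(¬H) = 0.8. With E the 'negative' result, P(E|H) = 0.12 and P(E|¬H) = 0.74.
P(E) = 0.12·0.2 + 0.74·0.8 = 0.024000 + 0.59200 = 0.61600.
By Bayes' theorem, P(H|E) = 0.024000 / 0.61600 = 0.0390.

P(H | E) ≈ 0.0390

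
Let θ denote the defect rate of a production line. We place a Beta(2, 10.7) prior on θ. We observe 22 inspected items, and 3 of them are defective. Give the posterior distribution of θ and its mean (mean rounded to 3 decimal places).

Posterior: Beta(5, 29.7); mean ≈ 0.144

The binomial likelihood is conjugate to the Beta prior: with 3 successes and 19 failures, the posterior is Beta(2+3, 10.7+19) = Beta(5, 29.7).
Posterior mean = α/(α+β) = 5/34.7 = 0.144.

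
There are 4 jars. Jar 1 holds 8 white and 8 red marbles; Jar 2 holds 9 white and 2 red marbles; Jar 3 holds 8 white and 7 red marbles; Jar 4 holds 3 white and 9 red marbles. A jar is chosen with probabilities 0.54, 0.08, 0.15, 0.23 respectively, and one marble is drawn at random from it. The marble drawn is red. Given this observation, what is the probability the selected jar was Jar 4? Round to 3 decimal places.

Posterior probability ≈ 0.327

P(red|Jar 1) = 0.5; P(red|Jar 2) = 0.1818; P(red|Jar 3) = 0.4667; P(red|Jar 4) = 0.75.
Prior × likelihood for each source: 0.54·0.5=0.2700, 0.08·0.1818=0.01455, 0.15·0.4667=0.07000, 0.23·0.75=0.1725. Summing gives P(red) = 0.52705.
P(Jar 4 | red) = 0.1725 / 0.52705 = 0.327.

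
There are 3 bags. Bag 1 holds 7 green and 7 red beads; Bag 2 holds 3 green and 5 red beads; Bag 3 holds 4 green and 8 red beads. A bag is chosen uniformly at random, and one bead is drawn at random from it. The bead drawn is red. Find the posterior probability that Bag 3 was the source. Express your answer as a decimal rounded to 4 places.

P(red|Bag 1) = 0.5; P(red|Bag 2) = 0.625; P(red|Bag 3) = 0.6667.
Prior × likelihood for each source: 0.333333·0.5=0.1667, 0.333333·0.625=0.2083, 0.333333·0.6667=0.2222. Summing gives P(red) = 0.59722.
P(Bag 3 | red) = 0.2222 / 0.59722 = 0.3721.

Posterior probability ≈ 0.3721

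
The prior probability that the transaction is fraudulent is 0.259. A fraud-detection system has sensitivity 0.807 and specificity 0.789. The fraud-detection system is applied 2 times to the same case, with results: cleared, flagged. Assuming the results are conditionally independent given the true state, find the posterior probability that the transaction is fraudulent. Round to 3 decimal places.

Posterior P(H) ≈ 0.246

With H the event that the transaction is fraudulent, the joint likelihood of the observed sequence is P(data|H) = 0.193·0.807 = 0.15575 and P(data|¬H) = 0.789·0.211 = 0.16648.
Bayes: P(H|data) = 0.259·0.15575 / (0.259·0.15575 + 0.741·0.16648) = 0.040340/0.16370 = 0.2464.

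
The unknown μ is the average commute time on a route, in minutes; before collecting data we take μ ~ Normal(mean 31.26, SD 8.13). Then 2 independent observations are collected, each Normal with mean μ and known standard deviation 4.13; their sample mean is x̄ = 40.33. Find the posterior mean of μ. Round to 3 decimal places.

With known σ, the Normal prior is conjugate. Weight on the data is w = (n/σ²)/(n/σ² + 1/τ₀²) = 0.117255/(0.117255+0.0151293) = 0.88572.
Posterior mean = w·x̄ + (1−w)·μ₀ = 0.88572·40.33 + 0.11428·31.26 = 39.293.

Posterior mean ≈ 39.293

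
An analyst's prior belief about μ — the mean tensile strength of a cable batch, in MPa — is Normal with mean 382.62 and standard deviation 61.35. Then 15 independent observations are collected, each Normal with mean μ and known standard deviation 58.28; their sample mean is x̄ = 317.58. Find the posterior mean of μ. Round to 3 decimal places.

Posterior mean ≈ 321.271

With known σ, the Normal prior is conjugate. Weight on the data is w = (n/σ²)/(n/σ² + 1/τ₀²) = 0.00441623/(0.00441623+0.00026569) = 0.94325.
Posterior mean = w·x̄ + (1−w)·μ₀ = 0.94325·317.58 + 0.056747·382.62 = 321.271.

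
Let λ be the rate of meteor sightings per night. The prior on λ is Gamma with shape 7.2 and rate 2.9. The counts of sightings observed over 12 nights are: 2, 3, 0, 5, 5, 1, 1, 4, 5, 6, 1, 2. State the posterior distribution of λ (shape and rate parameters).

Total count ∑xᵢ = 35 over n = 12 nights.
Gamma is conjugate to the Poisson likelihood: posterior is Gamma(shape = 7.2+35 = 42.2, rate = 2.9+12 = 14.9).

Posterior: Gamma(shape=42.2, rate=14.9)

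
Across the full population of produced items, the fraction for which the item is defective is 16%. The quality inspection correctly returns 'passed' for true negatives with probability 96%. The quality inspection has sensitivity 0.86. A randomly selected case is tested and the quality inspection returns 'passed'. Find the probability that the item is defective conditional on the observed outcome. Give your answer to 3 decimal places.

Write H for 'the item is defective'. Prior odds H:¬H = 0.16/0.84 = 0.19048. For the 'passed' outcome, the likelihood ratio is 0.14/0.96 = 0.14583.
Posterior odds = 0.19048 × 0.14583 = 0.027778, so P(H|E) = 0.027778/(1+0.027778) = 0.027.

P(H | E) ≈ 0.027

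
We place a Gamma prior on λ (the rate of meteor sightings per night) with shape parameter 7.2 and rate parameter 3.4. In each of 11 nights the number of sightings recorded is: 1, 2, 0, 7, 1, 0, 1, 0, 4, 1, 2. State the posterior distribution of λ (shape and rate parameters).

Total count ∑xᵢ = 19 over n = 11 nights.
Gamma is conjugate to the Poisson likelihood: posterior is Gamma(shape = 7.2+19 = 26.2, rate = 3.4+11 = 14.4).

Posterior: Gamma(shape=26.2, rate=14.4)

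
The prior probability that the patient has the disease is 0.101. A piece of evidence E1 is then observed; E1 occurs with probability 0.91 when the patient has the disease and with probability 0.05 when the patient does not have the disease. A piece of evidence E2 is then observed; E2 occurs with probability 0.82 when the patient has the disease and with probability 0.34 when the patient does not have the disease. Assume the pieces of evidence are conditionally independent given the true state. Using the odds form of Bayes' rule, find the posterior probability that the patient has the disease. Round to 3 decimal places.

Prior odds = 0.101/(1−0.101) = 0.11235.
Likelihood ratio for E1 = 0.91/0.05 = 18.200.
Likelihood ratio for E2 = 0.82/0.34 = 2.4118.
Posterior odds = prior odds × LR₁ × LR₂ = 4.9314.
Posterior probability = odds/(1+odds) = 4.9314/5.9314 = 0.831.

Posterior probability ≈ 0.831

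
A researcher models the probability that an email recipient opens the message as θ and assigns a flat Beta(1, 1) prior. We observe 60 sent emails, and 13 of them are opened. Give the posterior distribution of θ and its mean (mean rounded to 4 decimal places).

Posterior: Beta(14, 48); mean ≈ 0.2258

The binomial likelihood is conjugate to the Beta prior: with 13 successes and 47 failures, the posterior is Beta(1+13, 1+47) = Beta(14, 48).
Posterior mean = α/(α+β) = 14/62 = 0.2258.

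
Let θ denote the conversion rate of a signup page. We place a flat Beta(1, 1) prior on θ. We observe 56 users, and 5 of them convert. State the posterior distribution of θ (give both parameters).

Posterior: Beta(6, 52)

The binomial likelihood is conjugate to the Beta prior: with 5 successes and 51 failures, the posterior is Beta(1+5, 1+51) = Beta(6, 52).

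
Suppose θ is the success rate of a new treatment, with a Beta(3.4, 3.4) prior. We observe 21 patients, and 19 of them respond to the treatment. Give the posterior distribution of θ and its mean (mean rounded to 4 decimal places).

Posterior: Beta(22.4, 5.4); mean ≈ 0.8058

Observing 19 successes and 2 failures updates Beta(3.4, 3.4) by adding the success and failure counts to the two shape parameters: α = 3.4+19 = 22.4, β = 3.4+2 = 5.4.
E[θ | data] = 22.4/(22.4+5.4) = 0.8058.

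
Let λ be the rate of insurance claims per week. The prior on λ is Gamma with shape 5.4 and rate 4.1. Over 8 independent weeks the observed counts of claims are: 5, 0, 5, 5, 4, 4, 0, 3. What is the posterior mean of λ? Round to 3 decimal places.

Posterior mean ≈ 2.595

The Poisson likelihood adds the total count to the shape and the number of exposure periods to the rate. Here ∑xᵢ = 26 and n = 8, so shape 5.4→31.4 and rate 4.1→12.1.
E[λ | data] = 31.4/12.1 = 2.595.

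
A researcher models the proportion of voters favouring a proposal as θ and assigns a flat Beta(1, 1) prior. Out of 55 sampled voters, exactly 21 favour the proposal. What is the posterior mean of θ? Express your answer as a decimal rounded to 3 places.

Observing 21 successes and 34 failures updates Beta(1, 1) by adding the success and failure counts to the two shape parameters: α = 1+21 = 22, β = 1+34 = 35.
Posterior mean = α/(α+β) = 22/57 = 0.386.

Posterior mean ≈ 0.386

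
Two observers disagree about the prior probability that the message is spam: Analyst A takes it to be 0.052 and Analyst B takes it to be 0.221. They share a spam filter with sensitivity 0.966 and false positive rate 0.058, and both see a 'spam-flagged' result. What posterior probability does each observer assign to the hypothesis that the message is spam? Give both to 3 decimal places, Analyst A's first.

P('+'|H) = 0.966, P('+'|¬H) = 0.058.
Analyst A: numerator 0.966·0.052 = 0.050232; evidence = 0.050232+0.058·0.948 = 0.10522; posterior = 0.477.
Analyst B: numerator 0.966·0.221 = 0.21349; evidence = 0.21349+0.058·0.779 = 0.25867; posterior = 0.825.

Analyst A: 0.477; Analyst B: 0.825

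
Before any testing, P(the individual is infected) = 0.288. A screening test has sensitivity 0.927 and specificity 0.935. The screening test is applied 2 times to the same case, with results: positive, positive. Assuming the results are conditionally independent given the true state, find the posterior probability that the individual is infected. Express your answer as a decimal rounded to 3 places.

Posterior P(H) ≈ 0.988

With H the event that the individual is infected, the joint likelihood of the observed sequence is P(data|H) = 0.927·0.927 = 0.85933 and P(data|¬H) = 0.065·0.065 = 0.0042250.
Bayes: P(H|data) = 0.288·0.85933 / (0.288·0.85933 + 0.712·0.0042250) = 0.24749/0.25049 = 0.9880.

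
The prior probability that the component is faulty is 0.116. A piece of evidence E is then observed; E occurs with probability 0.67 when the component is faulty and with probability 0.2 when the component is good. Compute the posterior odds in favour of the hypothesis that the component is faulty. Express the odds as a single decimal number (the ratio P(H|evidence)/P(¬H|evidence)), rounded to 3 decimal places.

Posterior odds ≈ 0.440

Prior odds = 0.116/(1−0.116) = 0.13122.
Likelihood ratio for E = 0.67/0.2 = 3.3500.
Posterior odds = prior odds × LR = 0.43959.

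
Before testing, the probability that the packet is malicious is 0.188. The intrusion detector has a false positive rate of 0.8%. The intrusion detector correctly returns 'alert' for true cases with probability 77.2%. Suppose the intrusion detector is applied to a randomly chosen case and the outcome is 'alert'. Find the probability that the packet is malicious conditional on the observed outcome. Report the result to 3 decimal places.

P(H | E) ≈ 0.957

Let H be the event that the packet is malicious. P(H) = 0.188, so P(¬H) = 0.812. With E the 'alert' result, P(E|H) = 0.772 and P(E|¬H) = 0.008.
P(E) = 0.772·0.188 + 0.008·0.812 = 0.14514 + 0.0064960 = 0.15163.
By Bayes' theorem, P(H|E) = 0.14514 / 0.15163 = 0.957.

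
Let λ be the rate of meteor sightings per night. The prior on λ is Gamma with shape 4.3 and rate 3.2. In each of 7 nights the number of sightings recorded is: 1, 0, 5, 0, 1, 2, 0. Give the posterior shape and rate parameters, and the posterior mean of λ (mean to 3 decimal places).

Posterior: Gamma(shape=13.3, rate=10.2); mean ≈ 1.304

Total count ∑xᵢ = 9 over n = 7 nights.
Gamma is conjugate to the Poisson likelihood: posterior is Gamma(shape = 4.3+9 = 13.3, rate = 3.2+7 = 10.2).
E[λ | data] = 13.3/10.2 = 1.304.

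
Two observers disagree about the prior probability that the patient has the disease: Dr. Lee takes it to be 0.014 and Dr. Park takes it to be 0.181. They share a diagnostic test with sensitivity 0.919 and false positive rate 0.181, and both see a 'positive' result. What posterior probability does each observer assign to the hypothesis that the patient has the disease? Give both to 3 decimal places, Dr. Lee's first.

Dr. Lee: 0.067; Dr. Park: 0.529

The likelihood ratio for a 'positive' result is 0.919/0.181 = 5.0773.
Dr. Lee: prior odds 0.014/0.986 = 0.014199; posterior odds 0.072092; posterior probability 0.067.
Dr. Park: prior odds 0.181/0.819 = 0.22100; posterior odds 1.1221; posterior probability 0.529.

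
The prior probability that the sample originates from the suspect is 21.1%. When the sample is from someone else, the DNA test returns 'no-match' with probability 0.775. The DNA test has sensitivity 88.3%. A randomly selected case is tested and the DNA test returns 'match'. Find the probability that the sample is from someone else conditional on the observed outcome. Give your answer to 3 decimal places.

Let H be the event that the sample originates from the suspect. P(H) = 0.211, so P(¬H) = 0.789. With E the 'match' result, P(E|H) = 0.883 and P(E|¬H) = 0.225.
P(E) = 0.883·0.211 + 0.225·0.789 = 0.18631 + 0.17753 = 0.36384.
By Bayes' theorem, P(H|E) = 0.18631 / 0.36384 = 0.512. Hence P(¬H|E) = 1 − 0.512 = 0.488.

P(¬H | E) ≈ 0.488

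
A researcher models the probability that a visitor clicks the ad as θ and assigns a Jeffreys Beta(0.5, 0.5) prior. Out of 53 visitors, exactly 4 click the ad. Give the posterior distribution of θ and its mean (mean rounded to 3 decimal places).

Observing 4 successes and 49 failures updates Beta(0.5, 0.5) by adding the success and failure counts to the two shape parameters: α = 0.5+4 = 4.5, β = 0.5+49 = 49.5.
Posterior mean = α/(α+β) = 4.5/54 = 0.083.

Posterior: Beta(4.5, 49.5); mean ≈ 0.083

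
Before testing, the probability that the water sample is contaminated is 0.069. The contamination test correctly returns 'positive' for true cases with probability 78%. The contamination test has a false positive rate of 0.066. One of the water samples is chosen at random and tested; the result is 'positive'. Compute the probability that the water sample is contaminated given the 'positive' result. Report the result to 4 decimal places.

Write H for 'the water sample is contaminated'. Prior odds H:¬H = 0.069/0.931 = 0.074114. For the 'positive' outcome, the likelihood ratio is 0.78/0.066 = 11.818.
Posterior odds = 0.074114 × 11.818 = 0.87589, so P(H|E) = 0.87589/(1+0.87589) = 0.4669.

P(H | E) ≈ 0.4669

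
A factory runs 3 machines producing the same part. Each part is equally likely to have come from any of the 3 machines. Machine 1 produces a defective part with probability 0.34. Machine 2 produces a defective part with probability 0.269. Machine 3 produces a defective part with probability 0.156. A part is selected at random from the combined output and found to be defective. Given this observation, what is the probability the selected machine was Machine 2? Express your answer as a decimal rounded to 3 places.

P(defective|M1) = 0.34; P(defective|M2) = 0.269; P(defective|M3) = 0.156.
Prior × likelihood for each source: 0.333333·0.34=0.1133, 0.333333·0.269=0.08967, 0.333333·0.156=0.05200. Summing gives P(defective) = 0.25500.
P(Machine 2 | defective) = 0.08967 / 0.25500 = 0.352.

Posterior probability ≈ 0.352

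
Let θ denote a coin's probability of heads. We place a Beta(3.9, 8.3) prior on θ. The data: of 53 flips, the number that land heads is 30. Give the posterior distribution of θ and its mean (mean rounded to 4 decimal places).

The binomial likelihood is conjugate to the Beta prior: with 30 successes and 23 failures, the posterior is Beta(3.9+30, 8.3+23) = Beta(33.9, 31.3).
E[θ | data] = 33.9/(33.9+31.3) = 0.5199.

Posterior: Beta(33.9, 31.3); mean ≈ 0.5199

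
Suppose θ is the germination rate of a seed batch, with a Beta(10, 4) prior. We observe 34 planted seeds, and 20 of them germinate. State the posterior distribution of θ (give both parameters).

The binomial likelihood is conjugate to the Beta prior: with 20 successes and 14 failures, the posterior is Beta(10+20, 4+14) = Beta(30, 18).

Posterior: Beta(30, 18)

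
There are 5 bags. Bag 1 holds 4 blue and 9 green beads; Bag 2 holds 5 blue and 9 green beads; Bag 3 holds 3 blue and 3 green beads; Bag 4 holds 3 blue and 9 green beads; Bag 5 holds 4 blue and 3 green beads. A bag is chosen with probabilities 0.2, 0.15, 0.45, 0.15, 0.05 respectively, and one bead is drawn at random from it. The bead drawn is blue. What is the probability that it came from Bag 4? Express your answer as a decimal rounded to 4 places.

Posterior probability ≈ 0.0923

Tabulate prior·likelihood by source: [1] prior 0.2, lik 0.3077, product 0.06154; [2] prior 0.15, lik 0.3571, product 0.05357; [3] prior 0.45, lik 0.5, product 0.2250; [4] prior 0.15, lik 0.25, product 0.03750; [5] prior 0.05, lik 0.5714, product 0.02857.
Normalizing constant = 0.40618; the posterior for Bag 4 is its product over the sum, 0.03750/0.40618 = 0.0923.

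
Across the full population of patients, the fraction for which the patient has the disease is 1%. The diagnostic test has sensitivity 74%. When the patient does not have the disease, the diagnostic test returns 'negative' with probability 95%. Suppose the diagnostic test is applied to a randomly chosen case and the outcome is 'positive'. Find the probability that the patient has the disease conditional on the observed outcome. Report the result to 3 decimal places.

Let H be the event that the patient has the disease. P(H) = 0.01, so P(¬H) = 0.99. With E the 'positive' result, P(E|H) = 0.74 and P(E|¬H) = 0.05.
P(E) = 0.74·0.01 + 0.05·0.99 = 0.0074000 + 0.049500 = 0.056900.
By Bayes' theorem, P(H|E) = 0.0074000 / 0.056900 = 0.130.

P(H | E) ≈ 0.130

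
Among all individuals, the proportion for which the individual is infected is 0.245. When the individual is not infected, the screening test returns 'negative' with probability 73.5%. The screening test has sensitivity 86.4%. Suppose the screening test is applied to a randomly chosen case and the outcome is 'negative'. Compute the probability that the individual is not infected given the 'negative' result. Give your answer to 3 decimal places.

Write H for 'the individual is infected'. Prior odds H:¬H = 0.245/0.755 = 0.32450. For the 'negative' outcome, the likelihood ratio is 0.136/0.735 = 0.18503.
Posterior odds = 0.32450 × 0.18503 = 0.060044, so P(H|E) = 0.060044/(1+0.060044) = 0.057. Then P(¬H|E) = 1 − 0.057 = 0.943.

P(¬H | E) ≈ 0.943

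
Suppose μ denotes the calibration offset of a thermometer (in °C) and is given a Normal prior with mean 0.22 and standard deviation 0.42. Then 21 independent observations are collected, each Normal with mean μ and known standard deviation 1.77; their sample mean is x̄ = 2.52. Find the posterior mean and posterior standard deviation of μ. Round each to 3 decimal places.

With known σ, the Normal prior is conjugate. Weight on the data is w = (n/σ²)/(n/σ² + 1/τ₀²) = 6.70305/(6.70305+5.66893) = 0.54179.
Posterior mean = w·x̄ + (1−w)·μ₀ = 0.54179·2.52 + 0.45821·0.22 = 1.466. Posterior variance = 1/(6.70305+5.66893) = 0.0808277, so SD = 0.284.

Posterior mean ≈ 1.466; posterior SD ≈ 0.284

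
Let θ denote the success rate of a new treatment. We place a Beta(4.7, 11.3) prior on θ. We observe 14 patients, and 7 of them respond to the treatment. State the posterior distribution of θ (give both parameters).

Observing 7 successes and 7 failures updates Beta(4.7, 11.3) by adding the success and failure counts to the two shape parameters: α = 4.7+7 = 11.7, β = 11.3+7 = 18.3.

Posterior: Beta(11.7, 18.3)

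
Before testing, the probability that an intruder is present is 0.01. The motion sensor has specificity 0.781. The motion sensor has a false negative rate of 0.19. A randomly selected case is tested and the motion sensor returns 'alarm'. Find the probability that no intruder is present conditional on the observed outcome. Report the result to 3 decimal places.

Let H be the event that an intruder is present. P(H) = 0.01, so P(¬H) = 0.99. With E the 'alarm' result, P(E|H) = 0.81 and P(E|¬H) = 0.219.
P(E) = 0.81·0.01 + 0.219·0.99 = 0.0081000 + 0.21681 = 0.22491.
By Bayes' theorem, P(H|E) = 0.0081000 / 0.22491 = 0.036. Hence P(¬H|E) = 1 − 0.036 = 0.964.

P(¬H | E) ≈ 0.964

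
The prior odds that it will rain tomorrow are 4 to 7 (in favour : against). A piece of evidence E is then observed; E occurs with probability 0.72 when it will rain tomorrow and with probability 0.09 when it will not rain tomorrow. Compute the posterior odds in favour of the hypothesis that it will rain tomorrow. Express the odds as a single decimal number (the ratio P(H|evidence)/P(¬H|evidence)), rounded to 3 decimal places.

Posterior odds ≈ 4.571

Prior odds = 4/7 = 0.57143.
Likelihood ratio for E = 0.72/0.09 = 8.0000.
Posterior odds = prior odds × LR = 4.5714.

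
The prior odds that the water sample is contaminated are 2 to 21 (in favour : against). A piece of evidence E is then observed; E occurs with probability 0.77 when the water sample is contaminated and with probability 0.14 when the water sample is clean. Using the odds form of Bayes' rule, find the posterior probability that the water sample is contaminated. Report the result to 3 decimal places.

Prior odds = 2/21 = 0.095238. In log-odds, ln(0.095238) = -2.3514.
Add log likelihood ratio: ln(5.5000) = 1.7047.
Posterior log-odds = -0.64663, so posterior odds = exp(-0.64663) = 0.52381. Converting, P(H|E) = 0.52381/1.5238 = 0.344.

Posterior probability ≈ 0.344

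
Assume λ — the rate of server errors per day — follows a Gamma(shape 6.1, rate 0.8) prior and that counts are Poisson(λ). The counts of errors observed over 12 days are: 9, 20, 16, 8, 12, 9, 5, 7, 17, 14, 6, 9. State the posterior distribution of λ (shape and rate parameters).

Total count ∑xᵢ = 132 over n = 12 days.
Gamma is conjugate to the Poisson likelihood: posterior is Gamma(shape = 6.1+132 = 138.1, rate = 0.8+12 = 12.8).

Posterior: Gamma(shape=138.1, rate=12.8)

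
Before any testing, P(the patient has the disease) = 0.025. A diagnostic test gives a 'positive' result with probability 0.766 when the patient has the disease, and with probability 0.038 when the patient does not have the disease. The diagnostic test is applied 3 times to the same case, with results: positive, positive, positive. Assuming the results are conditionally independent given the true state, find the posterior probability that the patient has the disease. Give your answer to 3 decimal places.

With H the event that the patient has the disease, the joint likelihood of the observed sequence is P(data|H) = 0.766·0.766·0.766 = 0.44946 and P(data|¬H) = 0.038·0.038·0.038 = 0.00005487.
Bayes: P(H|data) = 0.025·0.44946 / (0.025·0.44946 + 0.975·0.00005487) = 0.011236/0.011290 = 0.9953.

Posterior P(H) ≈ 0.995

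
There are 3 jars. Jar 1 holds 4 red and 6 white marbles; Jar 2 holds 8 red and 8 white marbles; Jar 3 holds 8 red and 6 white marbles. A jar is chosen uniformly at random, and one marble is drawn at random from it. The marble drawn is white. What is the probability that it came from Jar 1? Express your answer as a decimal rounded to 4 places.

Posterior probability ≈ 0.3925

Tabulate prior·likelihood by source: [1] prior 0.333333, lik 0.6, product 0.2000; [2] prior 0.333333, lik 0.5, product 0.1667; [3] prior 0.333333, lik 0.4286, product 0.1429.
Normalizing constant = 0.50952; the posterior for Jar 1 is its product over the sum, 0.2000/0.50952 = 0.3925.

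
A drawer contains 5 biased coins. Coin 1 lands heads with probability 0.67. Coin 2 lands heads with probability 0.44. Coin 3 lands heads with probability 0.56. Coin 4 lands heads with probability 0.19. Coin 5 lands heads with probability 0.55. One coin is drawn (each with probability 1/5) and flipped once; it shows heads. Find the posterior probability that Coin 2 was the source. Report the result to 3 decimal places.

Tabulate prior·likelihood by source: [1] prior 0.2, lik 0.67, product 0.1340; [2] prior 0.2, lik 0.44, product 0.08800; [3] prior 0.2, lik 0.56, product 0.1120; [4] prior 0.2, lik 0.19, product 0.03800; [5] prior 0.2, lik 0.55, product 0.1100.
Normalizing constant = 0.48200; the posterior for Coin 2 is its product over the sum, 0.08800/0.48200 = 0.183.

Posterior probability ≈ 0.183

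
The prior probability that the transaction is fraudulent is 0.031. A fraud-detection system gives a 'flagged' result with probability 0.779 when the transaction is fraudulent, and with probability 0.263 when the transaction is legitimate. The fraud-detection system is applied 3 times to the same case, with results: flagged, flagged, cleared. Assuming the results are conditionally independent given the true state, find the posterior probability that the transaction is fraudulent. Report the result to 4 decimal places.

Posterior P(H) ≈ 0.0776

With H the event that the transaction is fraudulent, the joint likelihood of the observed sequence is P(data|H) = 0.779·0.779·0.221 = 0.13411 and P(data|¬H) = 0.263·0.263·0.737 = 0.050978.
Bayes: P(H|data) = 0.031·0.13411 / (0.031·0.13411 + 0.969·0.050978) = 0.0041575/0.053555 = 0.0776.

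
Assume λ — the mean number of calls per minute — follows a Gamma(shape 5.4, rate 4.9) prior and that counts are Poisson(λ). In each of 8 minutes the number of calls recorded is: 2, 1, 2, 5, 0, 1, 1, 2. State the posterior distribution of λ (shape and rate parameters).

The Poisson likelihood adds the total count to the shape and the number of exposure periods to the rate. Here ∑xᵢ = 14 and n = 8, so shape 5.4→19.4 and rate 4.9→12.9.

Posterior: Gamma(shape=19.4, rate=12.9)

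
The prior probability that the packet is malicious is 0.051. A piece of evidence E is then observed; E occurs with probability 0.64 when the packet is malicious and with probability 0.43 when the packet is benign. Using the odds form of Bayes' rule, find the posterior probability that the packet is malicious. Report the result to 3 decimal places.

Posterior probability ≈ 0.074

Prior odds = 0.051/(1−0.051) = 0.053741. In log-odds, ln(0.053741) = -2.9236.
Add log likelihood ratio: ln(1.4884) = 0.39768.
Posterior log-odds = -2.5259, so posterior odds = exp(-2.5259) = 0.079986. Converting, P(H|E) = 0.079986/1.0800 = 0.074.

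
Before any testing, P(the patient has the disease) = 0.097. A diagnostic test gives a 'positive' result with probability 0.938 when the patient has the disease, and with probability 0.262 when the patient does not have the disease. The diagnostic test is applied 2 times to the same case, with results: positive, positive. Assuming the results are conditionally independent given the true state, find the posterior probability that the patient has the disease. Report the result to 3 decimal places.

Posterior P(H) ≈ 0.579

Let H be the event that the patient has the disease; start with P(H) = 0.097. P('positive'|H) = 0.938, P('positive'|¬H) = 0.262.
Update on result 1 ('positive'): P(H) ← 0.938·0.0970 / (0.938·0.0970 + 0.262·0.9030) = 0.090986/0.32757 = 0.2778.
Update on result 2 ('positive'): P(H) ← 0.938·0.2778 / (0.938·0.2778 + 0.262·0.7222) = 0.26054/0.44976 = 0.5793.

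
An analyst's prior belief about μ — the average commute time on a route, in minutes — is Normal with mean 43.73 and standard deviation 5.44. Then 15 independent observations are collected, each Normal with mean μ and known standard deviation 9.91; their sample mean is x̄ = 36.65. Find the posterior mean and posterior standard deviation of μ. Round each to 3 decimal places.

Prior precision 1/τ₀² = 1/5.44² = 0.0337911; data precision n/σ² = 15/9.91² = 0.152737.
Posterior precision = 0.0337911 + 0.152737 = 0.186528, giving posterior SD = 1/√0.186528 = 2.315.
Posterior mean = (0.0337911·43.73 + 0.152737·36.65) / 0.186528 = 37.933.

Posterior mean ≈ 37.933; posterior SD ≈ 2.315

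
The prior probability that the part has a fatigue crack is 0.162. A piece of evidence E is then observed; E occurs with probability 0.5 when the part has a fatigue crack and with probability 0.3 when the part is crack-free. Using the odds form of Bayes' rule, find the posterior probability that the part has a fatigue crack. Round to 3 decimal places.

Prior odds = 0.162/(1−0.162) = 0.19332. In log-odds, ln(0.19332) = -1.6434.
Add log likelihood ratio: ln(1.6667) = 0.51083.
Posterior log-odds = -1.1326, so posterior odds = exp(-1.1326) = 0.32220. Converting, P(H|E) = 0.32220/1.3222 = 0.244.

Posterior probability ≈ 0.244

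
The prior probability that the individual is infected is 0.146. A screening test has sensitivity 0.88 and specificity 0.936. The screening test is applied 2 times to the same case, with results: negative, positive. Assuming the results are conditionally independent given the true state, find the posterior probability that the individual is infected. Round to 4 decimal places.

Posterior P(H) ≈ 0.2316

Let H be the event that the individual is infected; start with P(H) = 0.146. P('positive'|H) = 0.88, P('positive'|¬H) = 0.064.
Update on result 1 ('negative'): P(H) ← 0.12·0.1460 / (0.12·0.1460 + 0.936·0.8540) = 0.017520/0.81686 = 0.0214.
Update on result 2 ('positive'): P(H) ← 0.88·0.0214 / (0.88·0.0214 + 0.064·0.9786) = 0.018874/0.081501 = 0.2316.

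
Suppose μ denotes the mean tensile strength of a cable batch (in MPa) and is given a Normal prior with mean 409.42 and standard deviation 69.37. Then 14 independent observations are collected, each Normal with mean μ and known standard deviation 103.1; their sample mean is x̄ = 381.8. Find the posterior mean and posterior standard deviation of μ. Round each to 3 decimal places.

With known σ, the Normal prior is conjugate. Weight on the data is w = (n/σ²)/(n/σ² + 1/τ₀²) = 0.00131708/(0.00131708+0.00020781) = 0.86372.
Posterior mean = w·x̄ + (1−w)·μ₀ = 0.86372·381.8 + 0.13628·409.42 = 385.564. Posterior variance = 1/(0.00131708+0.00020781) = 655.789, so SD = 25.608.

Posterior mean ≈ 385.564; posterior SD ≈ 25.608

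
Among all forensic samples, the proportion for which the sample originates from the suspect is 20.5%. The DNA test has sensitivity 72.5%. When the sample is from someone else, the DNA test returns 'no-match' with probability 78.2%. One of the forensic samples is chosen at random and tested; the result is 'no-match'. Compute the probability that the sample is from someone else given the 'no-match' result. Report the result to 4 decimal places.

Write H for 'the sample originates from the suspect'. Prior odds H:¬H = 0.205/0.795 = 0.25786. For the 'no-match' outcome, the likelihood ratio is 0.275/0.782 = 0.35166.
Posterior odds = 0.25786 × 0.35166 = 0.090680, so P(H|E) = 0.090680/(1+0.090680) = 0.0831. Then P(¬H|E) = 1 − 0.0831 = 0.9169.

P(¬H | E) ≈ 0.9169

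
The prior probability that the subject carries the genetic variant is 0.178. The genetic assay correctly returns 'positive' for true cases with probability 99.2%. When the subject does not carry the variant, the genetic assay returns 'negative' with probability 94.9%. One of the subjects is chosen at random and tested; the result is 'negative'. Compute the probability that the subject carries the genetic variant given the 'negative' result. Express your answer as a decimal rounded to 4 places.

Write H for 'the subject carries the genetic variant'. Prior odds H:¬H = 0.178/0.822 = 0.21655. For the 'negative' outcome, the likelihood ratio is 0.008/0.949 = 0.0084299.
Posterior odds = 0.21655 × 0.0084299 = 0.0018255, so P(H|E) = 0.0018255/(1+0.0018255) = 0.0018.

P(H | E) ≈ 0.0018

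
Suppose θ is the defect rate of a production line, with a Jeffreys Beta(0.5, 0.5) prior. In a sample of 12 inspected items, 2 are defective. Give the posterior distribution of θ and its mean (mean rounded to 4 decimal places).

Posterior: Beta(2.5, 10.5); mean ≈ 0.1923

Observing 2 successes and 10 failures updates Beta(0.5, 0.5) by adding the success and failure counts to the two shape parameters: α = 0.5+2 = 2.5, β = 0.5+10 = 10.5.
Posterior mean = α/(α+β) = 2.5/13 = 0.1923.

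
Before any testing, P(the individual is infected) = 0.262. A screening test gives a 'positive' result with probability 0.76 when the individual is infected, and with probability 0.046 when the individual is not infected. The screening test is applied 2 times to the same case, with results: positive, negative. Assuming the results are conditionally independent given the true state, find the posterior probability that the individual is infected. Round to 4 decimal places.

Let H be the event that the individual is infected; start with P(H) = 0.262. P('positive'|H) = 0.76, P('positive'|¬H) = 0.046.
Update on result 1 ('positive'): P(H) ← 0.76·0.2620 / (0.76·0.2620 + 0.046·0.7380) = 0.19912/0.23307 = 0.8543.
Update on result 2 ('negative'): P(H) ← 0.24·0.8543 / (0.24·0.8543 + 0.954·0.1457) = 0.20504/0.34400 = 0.5961.

Posterior P(H) ≈ 0.5961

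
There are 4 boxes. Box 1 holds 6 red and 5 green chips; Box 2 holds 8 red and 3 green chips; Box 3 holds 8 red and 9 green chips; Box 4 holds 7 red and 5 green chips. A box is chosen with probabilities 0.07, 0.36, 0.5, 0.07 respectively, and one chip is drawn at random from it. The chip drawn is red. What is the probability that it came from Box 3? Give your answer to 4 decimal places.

Posterior probability ≈ 0.4084

Tabulate prior·likelihood by source: [1] prior 0.07, lik 0.5455, product 0.03818; [2] prior 0.36, lik 0.7273, product 0.2618; [3] prior 0.5, lik 0.4706, product 0.2353; [4] prior 0.07, lik 0.5833, product 0.04083.
Normalizing constant = 0.57613; the posterior for Box 3 is its product over the sum, 0.2353/0.57613 = 0.4084.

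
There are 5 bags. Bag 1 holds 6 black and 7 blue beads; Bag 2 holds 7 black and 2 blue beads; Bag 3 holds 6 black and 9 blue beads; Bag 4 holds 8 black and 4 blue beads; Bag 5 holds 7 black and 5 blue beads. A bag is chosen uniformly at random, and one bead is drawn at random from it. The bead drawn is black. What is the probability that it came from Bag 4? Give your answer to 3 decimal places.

Tabulate prior·likelihood by source: [1] prior 0.2, lik 0.4615, product 0.09231; [2] prior 0.2, lik 0.7778, product 0.1556; [3] prior 0.2, lik 0.4, product 0.08000; [4] prior 0.2, lik 0.6667, product 0.1333; [5] prior 0.2, lik 0.5833, product 0.1167.
Normalizing constant = 0.57786; the posterior for Bag 4 is its product over the sum, 0.1333/0.57786 = 0.231.

Posterior probability ≈ 0.231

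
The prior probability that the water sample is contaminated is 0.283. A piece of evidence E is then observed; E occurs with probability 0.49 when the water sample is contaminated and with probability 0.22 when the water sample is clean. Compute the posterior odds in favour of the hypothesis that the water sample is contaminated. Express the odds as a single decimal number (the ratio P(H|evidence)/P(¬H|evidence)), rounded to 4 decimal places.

Posterior odds ≈ 0.8791

Prior odds = 0.283/(1−0.283) = 0.39470. In log-odds, ln(0.39470) = -0.92963.
Add log likelihood ratio: ln(2.2273) = 0.80078.
Posterior log-odds = -0.12885, so posterior odds = exp(-0.12885) = 0.87910.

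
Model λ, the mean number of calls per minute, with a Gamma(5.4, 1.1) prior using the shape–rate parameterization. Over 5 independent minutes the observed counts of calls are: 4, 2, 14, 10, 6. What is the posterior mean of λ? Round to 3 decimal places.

Posterior mean ≈ 6.787

The Poisson likelihood adds the total count to the shape and the number of exposure periods to the rate. Here ∑xᵢ = 36 and n = 5, so shape 5.4→41.4 and rate 1.1→6.1.
E[λ | data] = 41.4/6.1 = 6.787.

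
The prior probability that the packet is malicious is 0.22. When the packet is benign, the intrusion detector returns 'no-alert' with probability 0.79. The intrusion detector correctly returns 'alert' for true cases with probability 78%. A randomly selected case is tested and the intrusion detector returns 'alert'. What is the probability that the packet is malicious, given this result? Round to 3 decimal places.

P(H | E) ≈ 0.512

Let H be the event that the packet is malicious. P(H) = 0.22, so P(¬H) = 0.78. With E the 'alert' result, P(E|H) = 0.78 and P(E|¬H) = 0.21.
P(E) = 0.78·0.22 + 0.21·0.78 = 0.17160 + 0.16380 = 0.33540.
By Bayes' theorem, P(H|E) = 0.17160 / 0.33540 = 0.512.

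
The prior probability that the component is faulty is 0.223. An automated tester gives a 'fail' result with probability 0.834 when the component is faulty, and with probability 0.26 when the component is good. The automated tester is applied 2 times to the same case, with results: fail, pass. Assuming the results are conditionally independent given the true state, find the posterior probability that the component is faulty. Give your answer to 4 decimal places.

Let H be the event that the component is faulty; start with P(H) = 0.223. P('fail'|H) = 0.834, P('fail'|¬H) = 0.26.
Update on result 1 ('fail'): P(H) ← 0.834·0.2230 / (0.834·0.2230 + 0.26·0.7770) = 0.18598/0.38800 = 0.4793.
Update on result 2 ('pass'): P(H) ← 0.166·0.4793 / (0.166·0.4793 + 0.74·0.5207) = 0.079569/0.46486 = 0.1712.

Posterior P(H) ≈ 0.1712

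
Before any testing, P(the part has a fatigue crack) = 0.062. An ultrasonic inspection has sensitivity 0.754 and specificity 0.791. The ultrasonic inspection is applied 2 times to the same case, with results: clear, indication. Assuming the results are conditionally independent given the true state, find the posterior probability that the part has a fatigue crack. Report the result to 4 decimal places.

With H the event that the part has a fatigue crack, the joint likelihood of the observed sequence is P(data|H) = 0.246·0.754 = 0.18548 and P(data|¬H) = 0.791·0.209 = 0.16532.
Bayes: P(H|data) = 0.062·0.18548 / (0.062·0.18548 + 0.938·0.16532) = 0.011500/0.16657 = 0.0690.

Posterior P(H) ≈ 0.0690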